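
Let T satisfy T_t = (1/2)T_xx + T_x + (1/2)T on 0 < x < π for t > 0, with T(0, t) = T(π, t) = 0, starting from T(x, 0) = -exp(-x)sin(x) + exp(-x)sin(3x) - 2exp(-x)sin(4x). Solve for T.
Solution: Substitute T = exp(-x)u, i.e. u = exp(x)T.
By the product rule, T_x = exp(-x)(u_x - u), T_xx = exp(-x)(u_xx - 2u_x + u), T_t = exp(-x)u_t.
Substituting into the PDE and dividing by exp(-x): u_t = (1/2)(u_xx - 2u_x + u) + (u_x - u) + (1/2)u.
The lower-order terms cancel, leaving the standard heat equation u_t = (1/2)u_xx.
Initial data for u: u(x,0) = exp(x)T(x,0) = -sin(x) + sin(3x) - 2sin(4x). The boundary conditions carry over: u(0,t) = u(π,t) = 0.
Solve for u:
  Using separation of variables u = X(x)G(t):
  Eigenfunctions: sin(nx), n = 1, 2, 3, ...
  General solution: u(x, t) = Σ c_n sin(nx) exp(-n² t/2)
  Matching u(x,0) = -sin(x) + sin(3x) - 2sin(4x) term by term: c_1=-1, c_3=1, c_4=-2.
Hence u(x,t) = -2exp(-8t)sin(4x) - exp(-t/2)sin(x) + exp(-9t/2)sin(3x).
Transform back: T(x,t) = exp(-x)u(x,t).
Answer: T(x, t) = -2exp(-8t)exp(-x)sin(4x) - exp(-t/2)exp(-x)sin(x) + exp(-9t/2)exp(-x)sin(3x)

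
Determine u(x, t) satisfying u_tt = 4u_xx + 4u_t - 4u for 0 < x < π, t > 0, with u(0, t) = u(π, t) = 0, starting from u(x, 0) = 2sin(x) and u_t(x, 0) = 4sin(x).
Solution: Substitute u = exp(2t)w.
Then u_t = exp(2t)(w_t + 2w), u_tt = exp(2t)(w_tt + 4w_t + 4w), u_xx = exp(2t)w_xx; substituting and dividing by exp(2t), the lower-order terms cancel: w_tt = 4w_xx (standard wave equation).
Data for w: w(x,0) = u(x,0) = 2sin(x); w_t(x,0) = u_t(x,0) - 2u(x,0) = 0. The boundary conditions carry over: w(0,t) = w(π,t) = 0.
Separating variables: w = Σ [A_n cos(ω_n t) + B_n sin(ω_n t)] sin(nx), ω_n = 2n. From ICs: A_1=2.
So w(x,t) = 2sin(x)cos(2t), and u(x,t) = exp(2t)w(x,t).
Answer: u(x, t) = 2exp(2t)sin(x)cos(2t)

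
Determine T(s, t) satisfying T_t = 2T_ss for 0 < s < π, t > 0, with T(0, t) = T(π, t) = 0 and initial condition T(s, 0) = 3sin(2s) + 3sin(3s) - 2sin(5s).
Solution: Using separation of variables T = X(s)G(t):
Eigenfunctions: sin(ns), n = 1, 2, 3, ...
General solution: T(s, t) = Σ c_n sin(ns) exp(-2n² t)
Matching T(s,0) = 3sin(2s) + 3sin(3s) - 2sin(5s) term by term: c_2=3, c_3=3, c_5=-2.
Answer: T(s, t) = 3exp(-8t)sin(2s) + 3exp(-18t)sin(3s) - 2exp(-50t)sin(5s)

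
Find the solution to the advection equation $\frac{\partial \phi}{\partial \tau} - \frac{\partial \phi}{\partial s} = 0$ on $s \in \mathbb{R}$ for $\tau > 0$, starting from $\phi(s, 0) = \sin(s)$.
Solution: By characteristics ($ds/d\tau = -1$), $\phi(s,\tau) = f(s + \tau)$ with $f = \phi( \cdot , 0)$.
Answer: $\phi(s, \tau) = \sin(\tau + s)$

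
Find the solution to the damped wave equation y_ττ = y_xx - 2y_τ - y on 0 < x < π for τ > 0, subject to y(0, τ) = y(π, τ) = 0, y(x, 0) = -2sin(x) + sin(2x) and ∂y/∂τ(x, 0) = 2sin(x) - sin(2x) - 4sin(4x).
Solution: Substitute y = exp(-τ)u, i.e. u = exp(τ)y.
By the product rule, y_τ = exp(-τ)(u_τ - u), y_ττ = exp(-τ)(u_ττ - 2u_τ + u), y_xx = exp(-τ)u_xx.
Substituting into the PDE and dividing by exp(-τ): u_ττ - 2u_τ + u = u_xx - 2(u_τ - u) - u.
The lower-order terms cancel, leaving the standard wave equation u_ττ = u_xx.
Initial data for u: u(x,0) = y(x,0) = -2sin(x) + sin(2x); u_τ(x,0) = y_τ(x,0) + y(x,0) = -4sin(4x). The boundary conditions carry over: u(0,τ) = u(π,τ) = 0.
Solve for u:
  Using separation of variables u = X(x)T(τ):
  Eigenfunctions: sin(nx), n = 1, 2, 3, ...
  General solution: u(x, τ) = Σ [A_n cos(n τ) + B_n sin(n τ)] sin(nx)
  From u(x,0) = -2sin(x) + sin(2x): A_1=-2, A_2=1. From u_τ(x,0) = -4sin(4x), using u_τ(x,0) = Σ ω_n B_n sin(nx) with ω_n = n: B_4 = (-4)/4 = -1.
Hence u(x,τ) = -2sin(x)cos(τ) + sin(2x)cos(2τ) - sin(4x)sin(4τ).
Transform back: y(x,τ) = exp(-τ)u(x,τ).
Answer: y(x, τ) = -2exp(-τ)sin(x)cos(τ) + exp(-τ)sin(2x)cos(2τ) - exp(-τ)sin(4x)sin(4τ)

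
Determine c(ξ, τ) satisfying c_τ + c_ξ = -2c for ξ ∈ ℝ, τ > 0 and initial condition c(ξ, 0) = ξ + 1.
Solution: Substitute c = exp(-2τ)u.
Then c_τ = exp(-2τ)(u_τ - 2u), c_ξ = exp(-2τ)u_ξ; substituting and dividing by exp(-2τ), the lower-order terms cancel: u_τ + u_ξ = 0 (standard advection equation).
Data for u: u(ξ,0) = c(ξ,0) = ξ + 1.
By characteristics (dξ/dτ = 1), u(ξ,τ) = f(ξ - τ) with f = u(·, 0).
So u(ξ,τ) = ξ - τ + 1, and c(ξ,τ) = exp(-2τ)u(ξ,τ).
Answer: c(ξ, τ) = ξexp(-2τ) - τexp(-2τ) + exp(-2τ)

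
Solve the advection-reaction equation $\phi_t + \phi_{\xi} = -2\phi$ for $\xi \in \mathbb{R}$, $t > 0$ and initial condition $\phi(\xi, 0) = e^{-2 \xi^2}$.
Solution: Substitute $\phi = e^{-2t}u$, i.e. $u = e^{2t}\phi$.
By the product rule, $\phi_t = e^{-2t}(u_t - 2u)$, $\phi_{\xi} = e^{-2t}u_{\xi}$.
Substituting into the PDE and dividing by $e^{-2t}$: $u_t - 2u + u_{\xi} = -2u$.
The lower-order terms cancel, leaving the standard advection equation $u_t + u_{\xi} = 0$.
Initial data for $u$: $u(\xi,0) = \phi(\xi,0) = e^{-2 \xi^2}$.
Solve for $u$:
  By method of characteristics (waves move right with speed 1):
  Along characteristics $\xi - t =$ const, $u$ is constant, so $u(\xi,t) = f(\xi - t)$ with $f = u( \cdot , 0)$.
Hence $u(\xi,t) = e^{-2 (-t + \xi)^2}$.
Transform back: $\phi(\xi,t) = e^{-2t}u(\xi,t)$.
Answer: $\phi(\xi, t) = e^{-2 t} e^{-2 (\xi - t)^2}$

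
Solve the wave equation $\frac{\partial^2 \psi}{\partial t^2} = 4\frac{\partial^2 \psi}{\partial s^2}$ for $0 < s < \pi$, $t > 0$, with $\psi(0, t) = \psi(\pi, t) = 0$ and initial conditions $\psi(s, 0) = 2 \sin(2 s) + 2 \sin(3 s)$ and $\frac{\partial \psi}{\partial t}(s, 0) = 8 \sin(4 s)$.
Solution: Separating variables: $\psi = \sum [A_n \cos(\omega_n t) + B_n \sin(\omega_n t)] \sin(ns)$, $\omega_n = 2n$. From ICs ($B_n$ = velocity coefficient / $\omega_n$): $A_2=2, A_3=2, B_4=1$.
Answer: $\psi(s, t) = 2 \sin(2 s) \cos(4 t) + 2 \sin(3 s) \cos(6 t) + \sin(4 s) \sin(8 t)$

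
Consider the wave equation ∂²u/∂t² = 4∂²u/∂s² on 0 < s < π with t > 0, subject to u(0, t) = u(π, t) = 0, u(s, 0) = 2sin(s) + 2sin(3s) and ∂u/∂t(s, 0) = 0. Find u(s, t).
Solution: Separating variables: u = Σ [A_n cos(ω_n t) + B_n sin(ω_n t)] sin(ns), ω_n = 2n. From ICs: A_1=2, A_3=2.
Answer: u(s, t) = 2sin(s)cos(2t) + 2sin(3s)cos(6t)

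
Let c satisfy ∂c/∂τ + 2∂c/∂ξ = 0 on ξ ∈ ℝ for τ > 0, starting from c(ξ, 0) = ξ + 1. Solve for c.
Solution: By method of characteristics (waves move right with speed 2):
Along characteristics ξ - 2τ = const, c is constant, so c(ξ,τ) = f(ξ - 2τ) with f = c(·, 0).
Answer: c(ξ, τ) = ξ - 2τ + 1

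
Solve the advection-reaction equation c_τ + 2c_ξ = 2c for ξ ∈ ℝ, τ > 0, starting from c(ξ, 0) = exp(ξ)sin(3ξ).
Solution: Substitute c = exp(ξ)u.
Then c_ξ = exp(ξ)(u_ξ + u), c_τ = exp(ξ)u_τ; substituting and dividing by exp(ξ), the lower-order terms cancel: u_τ + 2u_ξ = 0 (standard advection equation).
Data for u: u(ξ,0) = exp(-ξ)c(ξ,0) = sin(3ξ).
By characteristics (dξ/dτ = 2), u(ξ,τ) = f(ξ - 2τ) with f = u(·, 0).
So u(ξ,τ) = sin(3ξ - 6τ), and c(ξ,τ) = exp(ξ)u(ξ,τ).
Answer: c(ξ, τ) = exp(ξ)sin(3ξ - 6τ)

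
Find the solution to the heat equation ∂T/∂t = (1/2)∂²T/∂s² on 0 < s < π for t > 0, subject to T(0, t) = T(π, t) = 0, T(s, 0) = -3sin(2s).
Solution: Separating variables: T = Σ c_n exp(-n²t/2) sin(ns). From T(s,0) = -3sin(2s): c_2=-3.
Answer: T(s, t) = -3exp(-2t)sin(2s)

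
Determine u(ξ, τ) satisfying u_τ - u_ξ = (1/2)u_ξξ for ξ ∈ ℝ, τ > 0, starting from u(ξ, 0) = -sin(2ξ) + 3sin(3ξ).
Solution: Moving frame: η = ξ + τ, σ = τ, u = w(η,σ), so u_τ = w_σ + w_η and u_ξξ = w_ηη.
Hence u_τ - u_ξ = w_σ and the PDE becomes the heat equation w_σ = (1/2)w_ηη on η ∈ ℝ.
Initial data: w(η,0) = u(η,0) = -sin(2η) + 3sin(3η). Each mode sin(nη) decays as exp(-n²σ/2) on ℝ, so w(η,σ) = Σ c_n exp(-n²σ/2) sin(nη) with c_2=-1, c_3=3: w(η,σ) = -exp(-2σ)sin(2η) + 3exp(-9σ/2)sin(3η).
Substituting back: u(ξ,τ) = w(ξ + τ, τ).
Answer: u(ξ, τ) = -exp(-2τ)sin(2ξ + 2τ) + 3exp(-9τ/2)sin(3ξ + 3τ)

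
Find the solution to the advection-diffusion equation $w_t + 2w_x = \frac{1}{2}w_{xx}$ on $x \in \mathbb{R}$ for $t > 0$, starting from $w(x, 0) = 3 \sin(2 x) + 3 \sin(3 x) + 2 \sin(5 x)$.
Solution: Moving frame: $\eta = x - 2t$, $\sigma = t$, $w = u(\eta,\sigma)$, so $w_t = u_{\sigma} - 2u_{\eta}$ and $w_{xx} = u_{\eta\eta}$.
Hence $w_t + 2w_x = u_{\sigma}$ and the PDE becomes the heat equation $u_{\sigma} = \frac{1}{2}u_{\eta\eta}$ on $\eta \in \mathbb{R}$.
Initial data: $u(\eta,0) = w(\eta,0) = 3 \sin(2 \eta) + 3 \sin(3 \eta) + 2 \sin(5 \eta)$. Each mode $\sin(n\eta)$ decays as $e^{-n^2\sigma/2}$ on $\mathbb{R}$, so $u(\eta,\sigma) = \sum c_n e^{-n^2\sigma/2} \sin(n\eta)$ with $c_2=3, c_3=3, c_5=2$: $u(\eta,\sigma) = 3 e^{-2 \sigma} \sin(2 \eta) + 3 e^{-9 \sigma/2} \sin(3 \eta) + 2 e^{-25 \sigma/2} \sin(5 \eta)$.
Substituting back: $w(x,t) = u(x - 2t, t)$.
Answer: $w(x, t) = -3 e^{-2 t} \sin(4 t - 2 x) - 3 e^{-9 t/2} \sin(6 t - 3 x) - 2 e^{-25 t/2} \sin(10 t - 5 x)$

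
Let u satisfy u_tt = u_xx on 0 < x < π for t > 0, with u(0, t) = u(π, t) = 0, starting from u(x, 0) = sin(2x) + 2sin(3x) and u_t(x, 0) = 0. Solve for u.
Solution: Separating variables: u = Σ [A_n cos(ω_n t) + B_n sin(ω_n t)] sin(nx), ω_n = n. From ICs: A_2=1, A_3=2.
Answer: u(x, t) = sin(2x)cos(2t) + 2sin(3x)cos(3t)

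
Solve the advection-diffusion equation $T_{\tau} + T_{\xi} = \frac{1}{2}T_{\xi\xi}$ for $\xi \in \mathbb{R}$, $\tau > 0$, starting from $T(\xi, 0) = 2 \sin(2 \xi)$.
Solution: Change to a moving frame: let $\eta = \xi - \tau$, $\sigma = \tau$ and write $T(\xi,\tau) = u(\eta,\sigma)$.
By the chain rule $T_{\tau} = u_{\sigma} - u_{\eta}$, $T_{\xi} = u_{\eta}$, $T_{\xi\xi} = u_{\eta\eta}$.
Then $T_{\tau} + T_{\xi} = u_{\sigma}$: the advection term cancels and the PDE becomes the heat equation $u_{\sigma} = \frac{1}{2}u_{\eta\eta}$ on $\eta \in \mathbb{R}$.
Initial data: $u(\eta,0) = T(\eta,0) = 2 \sin(2 \eta)$.
On $\eta \in \mathbb{R}$ each mode satisfies $(\sin(n\eta))'' = -n^2 \sin(n\eta)$, so $e^{-n^2\sigma/2} \sin(n\eta)$ solves the heat equation; by superposition $u(\eta,\sigma) = \sum c_n e^{-n^2\sigma/2} \sin(n\eta)$.
Reading off the coefficients: $c_2=2$, so $u(\eta,\sigma) = 2 e^{-2 \sigma} \sin(2 \eta)$.
Substituting back $\eta = \xi - \tau$, $\sigma = \tau$: $T(\xi,\tau) = u(\xi - \tau, \tau)$.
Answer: $T(\xi, \tau) = -2 e^{-2 \tau} \sin(2 \tau - 2 \xi)$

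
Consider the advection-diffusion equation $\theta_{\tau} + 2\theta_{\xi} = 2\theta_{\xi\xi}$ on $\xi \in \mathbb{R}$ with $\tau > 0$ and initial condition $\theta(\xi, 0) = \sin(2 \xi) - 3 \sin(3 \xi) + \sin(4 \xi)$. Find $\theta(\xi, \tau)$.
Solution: Moving frame: $\eta = \xi - 2\tau$, $\sigma = \tau$, $\theta = u(\eta,\sigma)$, so $\theta_{\tau} = u_{\sigma} - 2u_{\eta}$ and $\theta_{\xi\xi} = u_{\eta\eta}$.
Hence $\theta_{\tau} + 2\theta_{\xi} = u_{\sigma}$ and the PDE becomes the heat equation $u_{\sigma} = 2u_{\eta\eta}$ on $\eta \in \mathbb{R}$.
Initial data: $u(\eta,0) = \theta(\eta,0) = \sin(2 \eta) - 3 \sin(3 \eta) + \sin(4 \eta)$. Each mode $\sin(n\eta)$ decays as $e^{-2n^2\sigma}$ on $\mathbb{R}$, so $u(\eta,\sigma) = \sum c_n e^{-2n^2\sigma} \sin(n\eta)$ with $c_2=1, c_3=-3, c_4=1$: $u(\eta,\sigma) = e^{-8 \sigma} \sin(2 \eta) - 3 e^{-18 \sigma} \sin(3 \eta) + e^{-32 \sigma} \sin(4 \eta)$.
Substituting back: $\theta(\xi,\tau) = u(\xi - 2\tau, \tau)$.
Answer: $\theta(\xi, \tau) = - e^{-8 \tau} \sin(4 \tau - 2 \xi) + 3 e^{-18 \tau} \sin(6 \tau - 3 \xi) -  e^{-32 \tau} \sin(8 \tau - 4 \xi)$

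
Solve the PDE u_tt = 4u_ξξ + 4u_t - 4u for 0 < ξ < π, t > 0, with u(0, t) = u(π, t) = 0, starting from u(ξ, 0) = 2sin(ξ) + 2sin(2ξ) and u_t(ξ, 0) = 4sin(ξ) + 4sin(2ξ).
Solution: Substitute u = exp(2t)w.
Then u_t = exp(2t)(w_t + 2w), u_tt = exp(2t)(w_tt + 4w_t + 4w), u_ξξ = exp(2t)w_ξξ; substituting and dividing by exp(2t), the lower-order terms cancel: w_tt = 4w_ξξ (standard wave equation).
Data for w: w(ξ,0) = u(ξ,0) = 2sin(ξ) + 2sin(2ξ); w_t(ξ,0) = u_t(ξ,0) - 2u(ξ,0) = 0. The boundary conditions carry over: w(0,t) = w(π,t) = 0.
Separating variables: w = Σ [A_n cos(ω_n t) + B_n sin(ω_n t)] sin(nξ), ω_n = 2n. From ICs: A_1=2, A_2=2.
So w(ξ,t) = 2sin(ξ)cos(2t) + 2sin(2ξ)cos(4t), and u(ξ,t) = exp(2t)w(ξ,t).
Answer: u(ξ, t) = 2exp(2t)sin(ξ)cos(2t) + 2exp(2t)sin(2ξ)cos(4t)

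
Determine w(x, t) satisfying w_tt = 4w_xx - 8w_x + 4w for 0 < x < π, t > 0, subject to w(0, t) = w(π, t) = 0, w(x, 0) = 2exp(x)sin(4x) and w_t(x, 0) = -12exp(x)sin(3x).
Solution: Substitute w = exp(x)u, i.e. u = exp(-x)w.
By the product rule, w_x = exp(x)(u_x + u), w_xx = exp(x)(u_xx + 2u_x + u), w_tt = exp(x)u_tt.
Substituting into the PDE and dividing by exp(x): u_tt = 4(u_xx + 2u_x + u) - 8(u_x + u) + 4u.
The lower-order terms cancel, leaving the standard wave equation u_tt = 4u_xx.
Initial data for u: u(x,0) = exp(-x)w(x,0) = 2sin(4x); u_t(x,0) = exp(-x)w_t(x,0) = -12sin(3x). The boundary conditions carry over: u(0,t) = u(π,t) = 0.
Solve for u:
  Using separation of variables u = X(x)T(t):
  Eigenfunctions: sin(nx), n = 1, 2, 3, ...
  General solution: u(x, t) = Σ [A_n cos(2n t) + B_n sin(2n t)] sin(nx)
  From u(x,0) = 2sin(4x): A_4=2. From u_t(x,0) = -12sin(3x), using u_t(x,0) = Σ ω_n B_n sin(nx) with ω_n = 2n: B_3 = (-12)/6 = -2.
Hence u(x,t) = -2sin(6t)sin(3x) + 2sin(4x)cos(8t).
Transform back: w(x,t) = exp(x)u(x,t).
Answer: w(x, t) = -2exp(x)sin(6t)sin(3x) + 2exp(x)sin(4x)cos(8t)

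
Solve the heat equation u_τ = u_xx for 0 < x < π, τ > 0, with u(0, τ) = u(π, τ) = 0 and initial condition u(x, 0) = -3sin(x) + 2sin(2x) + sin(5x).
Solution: Separating variables: u = Σ c_n exp(-n²τ) sin(nx). From u(x,0) = -3sin(x) + 2sin(2x) + sin(5x): c_1=-3, c_2=2, c_5=1.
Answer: u(x, τ) = -3exp(-τ)sin(x) + 2exp(-4τ)sin(2x) + exp(-25τ)sin(5x)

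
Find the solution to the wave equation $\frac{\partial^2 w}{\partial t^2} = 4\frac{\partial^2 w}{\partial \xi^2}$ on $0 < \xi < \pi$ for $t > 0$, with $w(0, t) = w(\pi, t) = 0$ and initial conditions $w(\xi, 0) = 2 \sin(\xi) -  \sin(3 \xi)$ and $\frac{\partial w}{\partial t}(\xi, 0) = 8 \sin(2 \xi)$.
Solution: Separating variables: $w = \sum [A_n \cos(\omega_n t) + B_n \sin(\omega_n t)] \sin(n\xi)$, $\omega_n = 2n$. From ICs ($B_n$ = velocity coefficient / $\omega_n$): $A_1=2, A_3=-1, B_2=2$.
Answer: $w(\xi, t) = 2 \sin(\xi) \cos(2 t) + 2 \sin(2 \xi) \sin(4 t) -  \sin(3 \xi) \cos(6 t)$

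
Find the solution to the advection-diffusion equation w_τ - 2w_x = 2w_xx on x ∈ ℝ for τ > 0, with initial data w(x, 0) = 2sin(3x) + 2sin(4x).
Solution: Moving frame: η = x + 2τ, σ = τ, w = u(η,σ), so w_τ = u_σ + 2u_η and w_xx = u_ηη.
Hence w_τ - 2w_x = u_σ and the PDE becomes the heat equation u_σ = 2u_ηη on η ∈ ℝ.
Initial data: u(η,0) = w(η,0) = 2sin(3η) + 2sin(4η). Each mode sin(nη) decays as exp(-2n²σ) on ℝ, so u(η,σ) = Σ c_n exp(-2n²σ) sin(nη) with c_3=2, c_4=2: u(η,σ) = 2exp(-18σ)sin(3η) + 2exp(-32σ)sin(4η).
Substituting back: w(x,τ) = u(x + 2τ, τ).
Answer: w(x, τ) = 2exp(-18τ)sin(3x + 6τ) + 2exp(-32τ)sin(4x + 8τ)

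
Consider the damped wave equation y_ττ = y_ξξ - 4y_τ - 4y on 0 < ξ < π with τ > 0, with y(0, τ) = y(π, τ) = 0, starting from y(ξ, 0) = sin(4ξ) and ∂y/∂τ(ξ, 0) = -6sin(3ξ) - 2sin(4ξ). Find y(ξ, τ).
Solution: Substitute y = exp(-2τ)u, i.e. u = exp(2τ)y.
By the product rule, y_τ = exp(-2τ)(u_τ - 2u), y_ττ = exp(-2τ)(u_ττ - 4u_τ + 4u), y_ξξ = exp(-2τ)u_ξξ.
Substituting into the PDE and dividing by exp(-2τ): u_ττ - 4u_τ + 4u = u_ξξ - 4(u_τ - 2u) - 4u.
The lower-order terms cancel, leaving the standard wave equation u_ττ = u_ξξ.
Initial data for u: u(ξ,0) = y(ξ,0) = sin(4ξ); u_τ(ξ,0) = y_τ(ξ,0) + 2y(ξ,0) = -6sin(3ξ). The boundary conditions carry over: u(0,τ) = u(π,τ) = 0.
Solve for u:
  Using separation of variables u = X(ξ)T(τ):
  Eigenfunctions: sin(nξ), n = 1, 2, 3, ...
  General solution: u(ξ, τ) = Σ [A_n cos(n τ) + B_n sin(n τ)] sin(nξ)
  From u(ξ,0) = sin(4ξ): A_4=1. From u_τ(ξ,0) = -6sin(3ξ), using u_τ(ξ,0) = Σ ω_n B_n sin(nξ) with ω_n = n: B_3 = (-6)/3 = -2.
Hence u(ξ,τ) = -2sin(3ξ)sin(3τ) + sin(4ξ)cos(4τ).
Transform back: y(ξ,τ) = exp(-2τ)u(ξ,τ).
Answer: y(ξ, τ) = -2exp(-2τ)sin(3ξ)sin(3τ) + exp(-2τ)sin(4ξ)cos(4τ)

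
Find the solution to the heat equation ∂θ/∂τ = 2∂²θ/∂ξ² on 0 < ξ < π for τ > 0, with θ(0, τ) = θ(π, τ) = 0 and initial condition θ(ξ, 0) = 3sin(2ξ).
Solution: Separating variables: θ = Σ c_n exp(-2n²τ) sin(nξ). From θ(ξ,0) = 3sin(2ξ): c_2=3.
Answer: θ(ξ, τ) = 3exp(-8τ)sin(2ξ)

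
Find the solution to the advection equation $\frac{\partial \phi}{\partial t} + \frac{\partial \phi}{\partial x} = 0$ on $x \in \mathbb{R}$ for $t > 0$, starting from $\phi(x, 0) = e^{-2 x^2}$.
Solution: By method of characteristics (waves move right with speed 1):
Along characteristics $x - t =$ const, $\phi$ is constant, so $\phi(x,t) = f(x - t)$ with $f = \phi( \cdot , 0)$.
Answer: $\phi(x, t) = e^{-2 (-t + x)^2}$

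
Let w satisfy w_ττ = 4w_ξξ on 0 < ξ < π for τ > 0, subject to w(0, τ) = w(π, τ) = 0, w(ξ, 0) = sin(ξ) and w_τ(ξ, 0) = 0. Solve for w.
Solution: Using separation of variables w = X(ξ)T(τ):
Eigenfunctions: sin(nξ), n = 1, 2, 3, ...
General solution: w(ξ, τ) = Σ [A_n cos(2n τ) + B_n sin(2n τ)] sin(nξ)
From w(ξ,0) = sin(ξ): A_1=1. From w_τ(ξ,0) = 0: all B_n = 0.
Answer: w(ξ, τ) = sin(ξ)cos(2τ)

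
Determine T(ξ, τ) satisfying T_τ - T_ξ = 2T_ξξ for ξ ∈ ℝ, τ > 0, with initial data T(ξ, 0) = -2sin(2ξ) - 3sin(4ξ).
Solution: Change to a moving frame: let η = ξ + τ, σ = τ and write T(ξ,τ) = u(η,σ).
By the chain rule T_τ = u_σ + u_η, T_ξ = u_η, T_ξξ = u_ηη.
Then T_τ - T_ξ = u_σ: the advection term cancels and the PDE becomes the heat equation u_σ = 2u_ηη on η ∈ ℝ.
Initial data: u(η,0) = T(η,0) = -2sin(2η) - 3sin(4η).
On η ∈ ℝ each mode satisfies (sin(nη))″ = -n² sin(nη), so exp(-2n²σ) sin(nη) solves the heat equation; by superposition u(η,σ) = Σ c_n exp(-2n²σ) sin(nη).
Reading off the coefficients: c_2=-2, c_4=-3, so u(η,σ) = -2exp(-8σ)sin(2η) - 3exp(-32σ)sin(4η).
Substituting back η = ξ + τ, σ = τ: T(ξ,τ) = u(ξ + τ, τ).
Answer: T(ξ, τ) = -2exp(-8τ)sin(2ξ + 2τ) - 3exp(-32τ)sin(4ξ + 4τ)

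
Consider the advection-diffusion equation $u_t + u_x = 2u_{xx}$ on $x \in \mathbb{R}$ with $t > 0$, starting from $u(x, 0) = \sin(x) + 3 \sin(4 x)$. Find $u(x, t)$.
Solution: Moving frame: $\eta = x - t$, $\sigma = t$, $u = w(\eta,\sigma)$, so $u_t = w_{\sigma} - w_{\eta}$ and $u_{xx} = w_{\eta\eta}$.
Hence $u_t + u_x = w_{\sigma}$ and the PDE becomes the heat equation $w_{\sigma} = 2w_{\eta\eta}$ on $\eta \in \mathbb{R}$.
Initial data: $w(\eta,0) = u(\eta,0) = \sin(\eta) + 3 \sin(4 \eta)$. Each mode $\sin(n\eta)$ decays as $e^{-2n^2\sigma}$ on $\mathbb{R}$, so $w(\eta,\sigma) = \sum c_n e^{-2n^2\sigma} \sin(n\eta)$ with $c_1=1, c_4=3$: $w(\eta,\sigma) = e^{-2 \sigma} \sin(\eta) + 3 e^{-32 \sigma} \sin(4 \eta)$.
Substituting back: $u(x,t) = w(x - t, t)$.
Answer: $u(x, t) = - e^{-2 t} \sin(t - x) - 3 e^{-32 t} \sin(4 t - 4 x)$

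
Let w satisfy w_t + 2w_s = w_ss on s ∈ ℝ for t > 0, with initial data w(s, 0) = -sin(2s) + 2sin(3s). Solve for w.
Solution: Change to a moving frame: let η = s - 2t, σ = t and write w(s,t) = u(η,σ).
By the chain rule w_t = u_σ - 2u_η, w_s = u_η, w_ss = u_ηη.
Then w_t + 2w_s = u_σ: the advection term cancels and the PDE becomes the heat equation u_σ = u_ηη on η ∈ ℝ.
Initial data: u(η,0) = w(η,0) = -sin(2η) + 2sin(3η).
On η ∈ ℝ each mode satisfies (sin(nη))″ = -n² sin(nη), so exp(-n²σ) sin(nη) solves the heat equation; by superposition u(η,σ) = Σ c_n exp(-n²σ) sin(nη).
Reading off the coefficients: c_2=-1, c_3=2, so u(η,σ) = -exp(-4σ)sin(2η) + 2exp(-9σ)sin(3η).
Substituting back η = s - 2t, σ = t: w(s,t) = u(s - 2t, t).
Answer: w(s, t) = -exp(-4t)sin(2s - 4t) + 2exp(-9t)sin(3s - 6t)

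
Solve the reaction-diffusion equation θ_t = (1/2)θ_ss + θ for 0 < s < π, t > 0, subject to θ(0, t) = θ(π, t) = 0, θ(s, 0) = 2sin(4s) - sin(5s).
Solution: Substitute θ = exp(t)u.
Then θ_t = exp(t)(u_t + u), θ_ss = exp(t)u_ss; substituting and dividing by exp(t), the lower-order terms cancel: u_t = (1/2)u_ss (standard heat equation).
Data for u: u(s,0) = θ(s,0) = 2sin(4s) - sin(5s). The boundary conditions carry over: u(0,t) = u(π,t) = 0.
Separating variables: u = Σ c_n exp(-n²t/2) sin(ns). From u(s,0) = 2sin(4s) - sin(5s): c_4=2, c_5=-1.
So u(s,t) = 2exp(-8t)sin(4s) - exp(-25t/2)sin(5s), and θ(s,t) = exp(t)u(s,t).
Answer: θ(s, t) = 2exp(-7t)sin(4s) - exp(-23t/2)sin(5s)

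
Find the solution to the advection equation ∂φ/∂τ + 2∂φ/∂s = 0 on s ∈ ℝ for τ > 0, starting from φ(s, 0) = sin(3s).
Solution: By characteristics (ds/dτ = 2), φ(s,τ) = f(s - 2τ) with f = φ(·, 0).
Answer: φ(s, τ) = sin(3s - 6τ)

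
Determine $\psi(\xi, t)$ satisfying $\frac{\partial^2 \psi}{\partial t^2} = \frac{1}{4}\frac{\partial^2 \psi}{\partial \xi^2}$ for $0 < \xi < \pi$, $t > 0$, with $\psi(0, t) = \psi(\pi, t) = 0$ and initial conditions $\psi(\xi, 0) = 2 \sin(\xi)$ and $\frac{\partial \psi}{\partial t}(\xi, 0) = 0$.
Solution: Using separation of variables $\psi = X(\xi)T(t)$:
Eigenfunctions: $\sin(n\xi)$, $n = 1, 2, 3, \ldots$
General solution: $\psi(\xi, t) = \sum [A_n \cos(n t/2) + B_n \sin(n t/2)] \sin(n\xi)$
From $\psi(\xi,0) = 2 \sin(\xi)$: $A_1=2$. From $\psi_t(\xi,0) = 0$: all $B_n = 0$.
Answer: $\psi(\xi, t) = 2 \sin(\xi) \cos(t/2)$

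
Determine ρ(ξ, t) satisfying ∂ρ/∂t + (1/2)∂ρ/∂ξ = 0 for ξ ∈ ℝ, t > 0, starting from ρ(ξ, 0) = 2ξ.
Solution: By method of characteristics (waves move right with speed 1/2):
Along characteristics ξ - (1/2)t = const, ρ is constant, so ρ(ξ,t) = f(ξ - (1/2)t) with f = ρ(·, 0).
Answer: ρ(ξ, t) = -t + 2ξ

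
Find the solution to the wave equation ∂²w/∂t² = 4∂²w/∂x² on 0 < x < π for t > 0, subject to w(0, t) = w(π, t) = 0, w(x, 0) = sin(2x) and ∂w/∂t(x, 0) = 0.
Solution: Separating variables: w = Σ [A_n cos(ω_n t) + B_n sin(ω_n t)] sin(nx), ω_n = 2n. From ICs: A_2=1.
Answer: w(x, t) = sin(2x)cos(4t)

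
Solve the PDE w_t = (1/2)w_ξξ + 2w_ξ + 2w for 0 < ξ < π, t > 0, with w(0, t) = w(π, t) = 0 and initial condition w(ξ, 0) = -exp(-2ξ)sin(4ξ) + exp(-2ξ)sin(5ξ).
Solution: Substitute w = exp(-2ξ)u.
Then w_ξ = exp(-2ξ)(u_ξ - 2u), w_ξξ = exp(-2ξ)(u_ξξ - 4u_ξ + 4u), w_t = exp(-2ξ)u_t; substituting and dividing by exp(-2ξ), the lower-order terms cancel: u_t = (1/2)u_ξξ (standard heat equation).
Data for u: u(ξ,0) = exp(2ξ)w(ξ,0) = -sin(4ξ) + sin(5ξ). The boundary conditions carry over: u(0,t) = u(π,t) = 0.
Separating variables: u = Σ c_n exp(-n²t/2) sin(nξ). From u(ξ,0) = -sin(4ξ) + sin(5ξ): c_4=-1, c_5=1.
So u(ξ,t) = -exp(-8t)sin(4ξ) + exp(-25t/2)sin(5ξ), and w(ξ,t) = exp(-2ξ)u(ξ,t).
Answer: w(ξ, t) = -exp(-8t)exp(-2ξ)sin(4ξ) + exp(-25t/2)exp(-2ξ)sin(5ξ)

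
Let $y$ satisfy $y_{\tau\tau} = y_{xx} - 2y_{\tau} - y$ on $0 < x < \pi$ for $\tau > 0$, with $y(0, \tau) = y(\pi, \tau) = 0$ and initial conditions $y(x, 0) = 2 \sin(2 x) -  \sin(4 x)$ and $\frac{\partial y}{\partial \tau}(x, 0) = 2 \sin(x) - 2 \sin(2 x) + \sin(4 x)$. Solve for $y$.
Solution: Substitute $y = e^{-\tau}u$.
Then $y_{\tau} = e^{-\tau}(u_{\tau} - u)$, $y_{\tau\tau} = e^{-\tau}(u_{\tau\tau} - 2u_{\tau} + u)$, $y_{xx} = e^{-\tau}u_{xx}$; substituting and dividing by $e^{-\tau}$, the lower-order terms cancel: $u_{\tau\tau} = u_{xx}$ (standard wave equation).
Data for $u$: $u(x,0) = y(x,0) = 2 \sin(2 x) - \sin(4 x)$; $u_{\tau}(x,0) = y_{\tau}(x,0) + y(x,0) = 2 \sin(x)$. The boundary conditions carry over: $u(0,\tau) = u(\pi,\tau) = 0$.
Separating variables: $u = \sum [A_n \cos(\omega_n \tau) + B_n \sin(\omega_n \tau)] \sin(nx)$, $\omega_n = n$. From ICs ($B_n$ = velocity coefficient / $\omega_n$): $A_2=2, A_4=-1, B_1=2$.
So $u(x,\tau) = 2 \sin(x) \sin(\tau) + 2 \sin(2 x) \cos(2 \tau) - \sin(4 x) \cos(4 \tau)$, and $y(x,\tau) = e^{-\tau}u(x,\tau)$.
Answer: $y(x, \tau) = 2 e^{-\tau} \sin(\tau) \sin(x) + 2 e^{-\tau} \sin(2 x) \cos(2 \tau) -  e^{-\tau} \sin(4 x) \cos(4 \tau)$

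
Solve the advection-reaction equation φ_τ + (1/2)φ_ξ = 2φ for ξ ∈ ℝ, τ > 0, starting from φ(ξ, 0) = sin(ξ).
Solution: Substitute φ = exp(2τ)u.
Then φ_τ = exp(2τ)(u_τ + 2u), φ_ξ = exp(2τ)u_ξ; substituting and dividing by exp(2τ), the lower-order terms cancel: u_τ + (1/2)u_ξ = 0 (standard advection equation).
Data for u: u(ξ,0) = φ(ξ,0) = sin(ξ).
By characteristics (dξ/dτ = 1/2), u(ξ,τ) = f(ξ - (1/2)τ) with f = u(·, 0).
So u(ξ,τ) = sin(ξ - τ/2), and φ(ξ,τ) = exp(2τ)u(ξ,τ).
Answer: φ(ξ, τ) = exp(2τ)sin(ξ - τ/2)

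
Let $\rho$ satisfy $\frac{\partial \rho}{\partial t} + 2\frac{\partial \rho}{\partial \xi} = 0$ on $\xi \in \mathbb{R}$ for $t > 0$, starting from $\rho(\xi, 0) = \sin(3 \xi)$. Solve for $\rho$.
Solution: By characteristics ($d\xi/dt = 2$), $\rho(\xi,t) = f(\xi - 2t)$ with $f = \rho( \cdot , 0)$.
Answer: $\rho(\xi, t) = \sin(3 \xi - 6 t)$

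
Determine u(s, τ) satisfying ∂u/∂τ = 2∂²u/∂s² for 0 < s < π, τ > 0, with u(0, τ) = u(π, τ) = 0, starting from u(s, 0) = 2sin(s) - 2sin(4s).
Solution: Separating variables: u = Σ c_n exp(-2n²τ) sin(ns). From u(s,0) = 2sin(s) - 2sin(4s): c_1=2, c_4=-2.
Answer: u(s, τ) = 2exp(-2τ)sin(s) - 2exp(-32τ)sin(4s)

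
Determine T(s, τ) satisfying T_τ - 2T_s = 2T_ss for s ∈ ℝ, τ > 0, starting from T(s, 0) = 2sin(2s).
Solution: Moving frame: η = s + 2τ, σ = τ, T = u(η,σ), so T_τ = u_σ + 2u_η and T_ss = u_ηη.
Hence T_τ - 2T_s = u_σ and the PDE becomes the heat equation u_σ = 2u_ηη on η ∈ ℝ.
Initial data: u(η,0) = T(η,0) = 2sin(2η). Each mode sin(nη) decays as exp(-2n²σ) on ℝ, so u(η,σ) = Σ c_n exp(-2n²σ) sin(nη) with c_2=2: u(η,σ) = 2exp(-8σ)sin(2η).
Substituting back: T(s,τ) = u(s + 2τ, τ).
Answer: T(s, τ) = 2exp(-8τ)sin(2s + 4τ)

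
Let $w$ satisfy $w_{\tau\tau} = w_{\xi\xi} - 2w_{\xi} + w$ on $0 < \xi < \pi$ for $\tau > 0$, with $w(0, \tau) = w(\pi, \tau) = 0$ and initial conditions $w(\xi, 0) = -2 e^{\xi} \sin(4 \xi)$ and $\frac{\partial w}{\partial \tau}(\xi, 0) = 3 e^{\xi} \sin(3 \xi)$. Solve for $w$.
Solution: Substitute $w = e^{\xi}u$, i.e. $u = e^{-\xi}w$.
By the product rule, $w_{\xi} = e^{\xi}(u_{\xi} + u)$, $w_{\xi\xi} = e^{\xi}(u_{\xi\xi} + 2u_{\xi} + u)$, $w_{\tau\tau} = e^{\xi}u_{\tau\tau}$.
Substituting into the PDE and dividing by $e^{\xi}$: $u_{\tau\tau} = (u_{\xi\xi} + 2u_{\xi} + u) - 2(u_{\xi} + u) + u$.
The lower-order terms cancel, leaving the standard wave equation $u_{\tau\tau} = u_{\xi\xi}$.
Initial data for $u$: $u(\xi,0) = e^{-\xi}w(\xi,0) = -2 \sin(4 \xi)$; $u_{\tau}(\xi,0) = e^{-\xi}w_{\tau}(\xi,0) = 3 \sin(3 \xi)$. The boundary conditions carry over: $u(0,\tau) = u(\pi,\tau) = 0$.
Solve for $u$:
  Using separation of variables $u = X(\xi)T(\tau)$:
  Eigenfunctions: $\sin(n\xi)$, $n = 1, 2, 3, \ldots$
  General solution: $u(\xi, \tau) = \sum [A_n \cos(n \tau) + B_n \sin(n \tau)] \sin(n\xi)$
  From $u(\xi,0) = -2 \sin(4 \xi)$: $A_4=-2$. From $u_{\tau}(\xi,0) = 3 \sin(3 \xi)$, using $u_{\tau}(\xi,0) = \sum \omega_n B_n \sin(n\xi)$ with $\omega_n = n$: $B_3 = 3/3 = 1$.
Hence $u(\xi,\tau) = \sin(3 \xi) \sin(3 \tau) - 2 \sin(4 \xi) \cos(4 \tau)$.
Transform back: $w(\xi,\tau) = e^{\xi}u(\xi,\tau)$.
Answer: $w(\xi, \tau) = e^{\xi} \sin(3 \tau) \sin(3 \xi) - 2 e^{\xi} \sin(4 \xi) \cos(4 \tau)$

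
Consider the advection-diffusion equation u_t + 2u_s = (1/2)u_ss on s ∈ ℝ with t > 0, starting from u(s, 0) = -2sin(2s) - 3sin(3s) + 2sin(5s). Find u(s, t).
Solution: Change to a moving frame: let η = s - 2t, σ = t and write u(s,t) = w(η,σ).
By the chain rule u_t = w_σ - 2w_η, u_s = w_η, u_ss = w_ηη.
Then u_t + 2u_s = w_σ: the advection term cancels and the PDE becomes the heat equation w_σ = (1/2)w_ηη on η ∈ ℝ.
Initial data: w(η,0) = u(η,0) = -2sin(2η) - 3sin(3η) + 2sin(5η).
On η ∈ ℝ each mode satisfies (sin(nη))″ = -n² sin(nη), so exp(-n²σ/2) sin(nη) solves the heat equation; by superposition w(η,σ) = Σ c_n exp(-n²σ/2) sin(nη).
Reading off the coefficients: c_2=-2, c_3=-3, c_5=2, so w(η,σ) = -2exp(-2σ)sin(2η) - 3exp(-9σ/2)sin(3η) + 2exp(-25σ/2)sin(5η).
Substituting back η = s - 2t, σ = t: u(s,t) = w(s - 2t, t).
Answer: u(s, t) = -2exp(-2t)sin(2s - 4t) - 3exp(-9t/2)sin(3s - 6t) + 2exp(-25t/2)sin(5s - 10t)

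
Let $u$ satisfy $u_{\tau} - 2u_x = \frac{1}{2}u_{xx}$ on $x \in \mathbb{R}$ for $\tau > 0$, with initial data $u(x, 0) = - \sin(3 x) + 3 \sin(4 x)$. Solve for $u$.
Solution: Moving frame: $\eta = x + 2\tau$, $\sigma = \tau$, $u = w(\eta,\sigma)$, so $u_{\tau} = w_{\sigma} + 2w_{\eta}$ and $u_{xx} = w_{\eta\eta}$.
Hence $u_{\tau} - 2u_x = w_{\sigma}$ and the PDE becomes the heat equation $w_{\sigma} = \frac{1}{2}w_{\eta\eta}$ on $\eta \in \mathbb{R}$.
Initial data: $w(\eta,0) = u(\eta,0) = - \sin(3 \eta) + 3 \sin(4 \eta)$. Each mode $\sin(n\eta)$ decays as $e^{-n^2\sigma/2}$ on $\mathbb{R}$, so $w(\eta,\sigma) = \sum c_n e^{-n^2\sigma/2} \sin(n\eta)$ with $c_3=-1, c_4=3$: $w(\eta,\sigma) = 3 e^{-8 \sigma} \sin(4 \eta) - e^{-9 \sigma/2} \sin(3 \eta)$.
Substituting back: $u(x,\tau) = w(x + 2\tau, \tau)$.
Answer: $u(x, \tau) = 3 e^{-8 \tau} \sin(8 \tau + 4 x) -  e^{-9 \tau/2} \sin(6 \tau + 3 x)$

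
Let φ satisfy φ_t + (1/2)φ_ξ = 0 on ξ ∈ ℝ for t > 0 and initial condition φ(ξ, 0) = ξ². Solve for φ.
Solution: By method of characteristics (waves move right with speed 1/2):
Along characteristics ξ - (1/2)t = const, φ is constant, so φ(ξ,t) = f(ξ - (1/2)t) with f = φ(·, 0).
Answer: φ(ξ, t) = (1/4)t² - tξ + ξ²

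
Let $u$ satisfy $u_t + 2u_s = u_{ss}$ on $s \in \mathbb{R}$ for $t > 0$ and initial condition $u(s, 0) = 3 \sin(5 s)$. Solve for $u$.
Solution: Change to a moving frame: let $\eta = s - 2t$, $\sigma = t$ and write $u(s,t) = w(\eta,\sigma)$.
By the chain rule $u_t = w_{\sigma} - 2w_{\eta}$, $u_s = w_{\eta}$, $u_{ss} = w_{\eta\eta}$.
Then $u_t + 2u_s = w_{\sigma}$: the advection term cancels and the PDE becomes the heat equation $w_{\sigma} = w_{\eta\eta}$ on $\eta \in \mathbb{R}$.
Initial data: $w(\eta,0) = u(\eta,0) = 3 \sin(5 \eta)$.
On $\eta \in \mathbb{R}$ each mode satisfies $(\sin(n\eta))'' = -n^2 \sin(n\eta)$, so $e^{-n^2\sigma} \sin(n\eta)$ solves the heat equation; by superposition $w(\eta,\sigma) = \sum c_n e^{-n^2\sigma} \sin(n\eta)$.
Reading off the coefficients: $c_5=3$, so $w(\eta,\sigma) = 3 e^{-25 \sigma} \sin(5 \eta)$.
Substituting back $\eta = s - 2t$, $\sigma = t$: $u(s,t) = w(s - 2t, t)$.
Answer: $u(s, t) = 3 e^{-25 t} \sin(5 s - 10 t)$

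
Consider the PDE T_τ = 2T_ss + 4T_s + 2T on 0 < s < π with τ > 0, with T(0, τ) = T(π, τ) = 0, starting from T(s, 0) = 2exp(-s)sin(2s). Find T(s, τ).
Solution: Substitute T = exp(-s)u, i.e. u = exp(s)T.
By the product rule, T_s = exp(-s)(u_s - u), T_ss = exp(-s)(u_ss - 2u_s + u), T_τ = exp(-s)u_τ.
Substituting into the PDE and dividing by exp(-s): u_τ = 2(u_ss - 2u_s + u) + 4(u_s - u) + 2u.
The lower-order terms cancel, leaving the standard heat equation u_τ = 2u_ss.
Initial data for u: u(s,0) = exp(s)T(s,0) = 2sin(2s). The boundary conditions carry over: u(0,τ) = u(π,τ) = 0.
Solve for u:
  Using separation of variables u = X(s)G(τ):
  Eigenfunctions: sin(ns), n = 1, 2, 3, ...
  General solution: u(s, τ) = Σ c_n sin(ns) exp(-2n² τ)
  Matching u(s,0) = 2sin(2s) term by term: c_2=2.
Hence u(s,τ) = 2exp(-8τ)sin(2s).
Transform back: T(s,τ) = exp(-s)u(s,τ).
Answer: T(s, τ) = 2exp(-s)exp(-8τ)sin(2s)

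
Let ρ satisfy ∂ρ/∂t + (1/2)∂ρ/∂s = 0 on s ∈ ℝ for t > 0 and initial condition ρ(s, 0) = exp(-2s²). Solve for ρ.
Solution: By characteristics (ds/dt = 1/2), ρ(s,t) = f(s - (1/2)t) with f = ρ(·, 0).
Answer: ρ(s, t) = exp(-2(s - t/2)²)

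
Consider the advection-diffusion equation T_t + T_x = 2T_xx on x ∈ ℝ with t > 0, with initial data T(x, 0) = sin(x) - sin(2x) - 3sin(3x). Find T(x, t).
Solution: Change to a moving frame: let η = x - t, σ = t and write T(x,t) = u(η,σ).
By the chain rule T_t = u_σ - u_η, T_x = u_η, T_xx = u_ηη.
Then T_t + T_x = u_σ: the advection term cancels and the PDE becomes the heat equation u_σ = 2u_ηη on η ∈ ℝ.
Initial data: u(η,0) = T(η,0) = sin(η) - sin(2η) - 3sin(3η).
On η ∈ ℝ each mode satisfies (sin(nη))″ = -n² sin(nη), so exp(-2n²σ) sin(nη) solves the heat equation; by superposition u(η,σ) = Σ c_n exp(-2n²σ) sin(nη).
Reading off the coefficients: c_1=1, c_2=-1, c_3=-3, so u(η,σ) = exp(-2σ)sin(η) - exp(-8σ)sin(2η) - 3exp(-18σ)sin(3η).
Substituting back η = x - t, σ = t: T(x,t) = u(x - t, t).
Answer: T(x, t) = -exp(-2t)sin(t - x) + exp(-8t)sin(2t - 2x) + 3exp(-18t)sin(3t - 3x)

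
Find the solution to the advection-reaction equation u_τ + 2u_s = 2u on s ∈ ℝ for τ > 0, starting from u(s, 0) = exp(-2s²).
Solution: Substitute u = exp(2τ)w, i.e. w = exp(-2τ)u.
By the product rule, u_τ = exp(2τ)(w_τ + 2w), u_s = exp(2τ)w_s.
Substituting into the PDE and dividing by exp(2τ): w_τ + 2w + 2w_s = 2w.
The lower-order terms cancel, leaving the standard advection equation w_τ + 2w_s = 0.
Initial data for w: w(s,0) = u(s,0) = exp(-2s²).
Solve for w:
  By method of characteristics (waves move right with speed 2):
  Along characteristics s - 2τ = const, w is constant, so w(s,τ) = f(s - 2τ) with f = w(·, 0).
Hence w(s,τ) = exp(-2(s - 2τ)²).
Transform back: u(s,τ) = exp(2τ)w(s,τ).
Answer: u(s, τ) = exp(2τ)exp(-2(s - 2τ)²)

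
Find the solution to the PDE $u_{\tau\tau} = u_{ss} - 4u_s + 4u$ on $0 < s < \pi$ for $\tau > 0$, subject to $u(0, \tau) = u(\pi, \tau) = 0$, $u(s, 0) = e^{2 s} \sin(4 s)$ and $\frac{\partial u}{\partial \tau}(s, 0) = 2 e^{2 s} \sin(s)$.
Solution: Substitute $u = e^{2s}w$, i.e. $w = e^{-2s}u$.
By the product rule, $u_s = e^{2s}(w_s + 2w)$, $u_{ss} = e^{2s}(w_{ss} + 4w_s + 4w)$, $u_{\tau\tau} = e^{2s}w_{\tau\tau}$.
Substituting into the PDE and dividing by $e^{2s}$: $w_{\tau\tau} = (w_{ss} + 4w_s + 4w) - 4(w_s + 2w) + 4w$.
The lower-order terms cancel, leaving the standard wave equation $w_{\tau\tau} = w_{ss}$.
Initial data for $w$: $w(s,0) = e^{-2s}u(s,0) = \sin(4 s)$; $w_{\tau}(s,0) = e^{-2s}u_{\tau}(s,0) = 2 \sin(s)$. The boundary conditions carry over: $w(0,\tau) = w(\pi,\tau) = 0$.
Solve for $w$:
  Using separation of variables $w = X(s)T(\tau)$:
  Eigenfunctions: $\sin(ns)$, $n = 1, 2, 3, \ldots$
  General solution: $w(s, \tau) = \sum [A_n \cos(n \tau) + B_n \sin(n \tau)] \sin(ns)$
  From $w(s,0) = \sin(4 s)$: $A_4=1$. From $w_{\tau}(s,0) = 2 \sin(s)$, using $w_{\tau}(s,0) = \sum \omega_n B_n \sin(ns)$ with $\omega_n = n$: $B_1 = 2/1 = 2$.
Hence $w(s,\tau) = 2 \sin(s) \sin(\tau) + \sin(4 s) \cos(4 \tau)$.
Transform back: $u(s,\tau) = e^{2s}w(s,\tau)$.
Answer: $u(s, \tau) = 2 e^{2 s} \sin(\tau) \sin(s) + e^{2 s} \sin(4 s) \cos(4 \tau)$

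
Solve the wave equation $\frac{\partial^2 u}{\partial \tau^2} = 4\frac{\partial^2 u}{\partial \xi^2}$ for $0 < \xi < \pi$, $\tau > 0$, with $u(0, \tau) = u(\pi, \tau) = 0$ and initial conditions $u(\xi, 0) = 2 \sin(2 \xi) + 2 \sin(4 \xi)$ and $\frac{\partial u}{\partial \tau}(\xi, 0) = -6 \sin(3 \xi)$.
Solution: Using separation of variables $u = X(\xi)T(\tau)$:
Eigenfunctions: $\sin(n\xi)$, $n = 1, 2, 3, \ldots$
General solution: $u(\xi, \tau) = \sum [A_n \cos(2n \tau) + B_n \sin(2n \tau)] \sin(n\xi)$
From $u(\xi,0) = 2 \sin(2 \xi) + 2 \sin(4 \xi)$: $A_2=2, A_4=2$. From $u_{\tau}(\xi,0) = -6 \sin(3 \xi)$, using $u_{\tau}(\xi,0) = \sum \omega_n B_n \sin(n\xi)$ with $\omega_n = 2n$: $B_3 = (-6)/6 = -1$.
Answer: $u(\xi, \tau) = - \sin(6 \tau) \sin(3 \xi) + 2 \sin(2 \xi) \cos(4 \tau) + 2 \sin(4 \xi) \cos(8 \tau)$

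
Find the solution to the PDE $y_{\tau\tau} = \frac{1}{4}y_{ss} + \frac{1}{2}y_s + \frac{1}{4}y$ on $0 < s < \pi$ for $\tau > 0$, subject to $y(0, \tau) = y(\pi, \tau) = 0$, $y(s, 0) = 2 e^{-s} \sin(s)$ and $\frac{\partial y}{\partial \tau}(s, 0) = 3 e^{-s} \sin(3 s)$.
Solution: Substitute $y = e^{-s}u$.
Then $y_s = e^{-s}(u_s - u)$, $y_{ss} = e^{-s}(u_{ss} - 2u_s + u)$, $y_{\tau\tau} = e^{-s}u_{\tau\tau}$; substituting and dividing by $e^{-s}$, the lower-order terms cancel: $u_{\tau\tau} = \frac{1}{4}u_{ss}$ (standard wave equation).
Data for $u$: $u(s,0) = e^{s}y(s,0) = 2 \sin(s)$; $u_{\tau}(s,0) = e^{s}y_{\tau}(s,0) = 3 \sin(3 s)$. The boundary conditions carry over: $u(0,\tau) = u(\pi,\tau) = 0$.
Separating variables: $u = \sum [A_n \cos(\omega_n \tau) + B_n \sin(\omega_n \tau)] \sin(ns)$, $\omega_n = n/2$. From ICs ($B_n$ = velocity coefficient / $\omega_n$): $A_1=2, B_3=2$.
So $u(s,\tau) = 2 \sin(s) \cos(\tau/2) + 2 \sin(3 s) \sin(3 \tau/2)$, and $y(s,\tau) = e^{-s}u(s,\tau)$.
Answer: $y(s, \tau) = 2 e^{-s} \sin(3 \tau/2) \sin(3 s) + 2 e^{-s} \sin(s) \cos(\tau/2)$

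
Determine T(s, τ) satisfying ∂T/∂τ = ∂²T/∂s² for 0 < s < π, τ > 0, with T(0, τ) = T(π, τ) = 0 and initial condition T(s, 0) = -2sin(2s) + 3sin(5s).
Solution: Separating variables: T = Σ c_n exp(-n²τ) sin(ns). From T(s,0) = -2sin(2s) + 3sin(5s): c_2=-2, c_5=3.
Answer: T(s, τ) = -2exp(-4τ)sin(2s) + 3exp(-25τ)sin(5s)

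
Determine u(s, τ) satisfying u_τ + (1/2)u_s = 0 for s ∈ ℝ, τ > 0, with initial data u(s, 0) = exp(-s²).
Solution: By method of characteristics (waves move right with speed 1/2):
Along characteristics s - (1/2)τ = const, u is constant, so u(s,τ) = f(s - (1/2)τ) with f = u(·, 0).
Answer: u(s, τ) = exp(-(s - τ/2)²)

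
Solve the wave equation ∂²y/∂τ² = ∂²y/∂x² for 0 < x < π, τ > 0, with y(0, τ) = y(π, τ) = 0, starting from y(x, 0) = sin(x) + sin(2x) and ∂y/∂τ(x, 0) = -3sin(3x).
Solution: Separating variables: y = Σ [A_n cos(ω_n τ) + B_n sin(ω_n τ)] sin(nx), ω_n = n. From ICs (B_n = velocity coefficient / ω_n): A_1=1, A_2=1, B_3=-1.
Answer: y(x, τ) = sin(x)cos(τ) + sin(2x)cos(2τ) - sin(3x)sin(3τ)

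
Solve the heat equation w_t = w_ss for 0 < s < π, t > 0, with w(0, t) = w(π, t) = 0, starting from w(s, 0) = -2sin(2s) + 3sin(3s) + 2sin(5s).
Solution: Separating variables: w = Σ c_n exp(-n²t) sin(ns). From w(s,0) = -2sin(2s) + 3sin(3s) + 2sin(5s): c_2=-2, c_3=3, c_5=2.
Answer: w(s, t) = -2exp(-4t)sin(2s) + 3exp(-9t)sin(3s) + 2exp(-25t)sin(5s)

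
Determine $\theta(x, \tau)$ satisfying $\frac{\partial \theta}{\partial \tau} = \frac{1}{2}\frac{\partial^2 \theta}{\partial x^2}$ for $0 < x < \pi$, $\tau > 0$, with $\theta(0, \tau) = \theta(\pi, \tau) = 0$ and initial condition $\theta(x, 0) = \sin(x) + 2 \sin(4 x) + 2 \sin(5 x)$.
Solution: Using separation of variables $\theta = X(x)G(\tau)$:
Eigenfunctions: $\sin(nx)$, $n = 1, 2, 3, \ldots$
General solution: $\theta(x, \tau) = \sum c_n \sin(nx) e^{-n^2 \tau/2}$
Matching $\theta(x,0) = \sin(x) + 2 \sin(4 x) + 2 \sin(5 x)$ term by term: $c_1=1, c_4=2, c_5=2$.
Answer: $\theta(x, \tau) = 2 e^{-8 \tau} \sin(4 x) + e^{-\tau/2} \sin(x) + 2 e^{-25 \tau/2} \sin(5 x)$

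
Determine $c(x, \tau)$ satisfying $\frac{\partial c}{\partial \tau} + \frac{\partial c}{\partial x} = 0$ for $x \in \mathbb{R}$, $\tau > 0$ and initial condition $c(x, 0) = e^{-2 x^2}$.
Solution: By method of characteristics (waves move right with speed 1):
Along characteristics $x - \tau =$ const, $c$ is constant, so $c(x,\tau) = f(x - \tau)$ with $f = c( \cdot , 0)$.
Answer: $c(x, \tau) = e^{-2 (-\tau + x)^2}$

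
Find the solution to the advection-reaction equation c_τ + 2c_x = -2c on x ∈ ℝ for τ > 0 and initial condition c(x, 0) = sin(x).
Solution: Substitute c = exp(-2τ)u, i.e. u = exp(2τ)c.
By the product rule, c_τ = exp(-2τ)(u_τ - 2u), c_x = exp(-2τ)u_x.
Substituting into the PDE and dividing by exp(-2τ): u_τ - 2u + 2u_x = -2u.
The lower-order terms cancel, leaving the standard advection equation u_τ + 2u_x = 0.
Initial data for u: u(x,0) = c(x,0) = sin(x).
Solve for u:
  By method of characteristics (waves move right with speed 2):
  Along characteristics x - 2τ = const, u is constant, so u(x,τ) = f(x - 2τ) with f = u(·, 0).
Hence u(x,τ) = sin(x - 2τ).
Transform back: c(x,τ) = exp(-2τ)u(x,τ).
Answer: c(x, τ) = exp(-2τ)sin(x - 2τ)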